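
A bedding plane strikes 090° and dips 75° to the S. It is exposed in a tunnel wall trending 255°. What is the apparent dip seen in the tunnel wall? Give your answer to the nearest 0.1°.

44.0°

The strike is 090° and the section trends 255°; the acute angle between them is β = 15°.
tan α = tan 75° × sin 15° = 3.7321 × 0.2588 = 0.9659
α = arctan(0.9659) = 44.01°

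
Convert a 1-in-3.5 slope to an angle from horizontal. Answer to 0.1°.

tan θ = 1/3.5 = 0.2857
θ = arctan(0.2857) = 15.95°

15.9°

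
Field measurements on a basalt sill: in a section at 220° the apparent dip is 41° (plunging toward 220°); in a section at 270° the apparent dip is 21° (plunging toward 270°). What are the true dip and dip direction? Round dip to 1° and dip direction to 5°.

true dip 42°, dip direction 205°

The two traces are lines in the plane: v₁ = (sin 220°·cos 41°, cos 220°·cos 41°, −sin 41°), v₂ = (sin 270°·cos 21°, cos 270°·cos 21°, −sin 21°).
Cross product v₁ × v₂ gives the pole to the plane: n ∝ (-0.207, -0.439, 0.540).
tan δ = √(n_x²+n_y²)/n_z = 0.485/0.540, so δ = 41.9°.
Dip direction = atan2(-0.207, -0.439) = 205° (azimuth of n's horizontal projection).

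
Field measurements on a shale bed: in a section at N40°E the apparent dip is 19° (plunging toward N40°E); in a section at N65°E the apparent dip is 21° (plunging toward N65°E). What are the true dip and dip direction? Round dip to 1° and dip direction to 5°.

The two traces are lines in the plane: v₁ = (sin 40°·cos 19°, cos 40°·cos 19°, −sin 19°), v₂ = (sin 65°·cos 21°, cos 65°·cos 21°, −sin 21°).
The plane normal is n = v₁ × v₂ ∝ (0.131, 0.058, 0.373).
True dip = arccos(n_z / |n|) = arccos(0.9336) = 21.0°.
Dip direction = atan2(0.131, 0.058) = 66° (azimuth of n's horizontal projection).

true dip 21°, dip direction 065°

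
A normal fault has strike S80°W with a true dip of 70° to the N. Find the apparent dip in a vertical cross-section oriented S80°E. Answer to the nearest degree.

43°

Angle between strike (S80°W) and section (S80°E): β = 20°.
tan(apparent dip) = tan 70° · sin 20° = 0.9397
α = arctan(0.9397) = 43.22°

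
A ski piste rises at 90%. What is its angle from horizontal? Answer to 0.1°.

tan θ = 90/100 = 0.9000
θ = arctan(0.9000) = 41.99°

42.0°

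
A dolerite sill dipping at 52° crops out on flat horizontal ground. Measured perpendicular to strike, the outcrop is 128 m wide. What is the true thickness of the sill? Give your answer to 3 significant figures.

True thickness t = w · sin(dip) = 128 × sin 52°
t = 128 × 0.7880 = 100.865 m

101 m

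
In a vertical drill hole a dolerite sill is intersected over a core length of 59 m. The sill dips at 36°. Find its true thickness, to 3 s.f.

47.7 m

True thickness t = h · cos(dip) = 59 × cos 36°
t = 59 × 0.8090 = 47.732 m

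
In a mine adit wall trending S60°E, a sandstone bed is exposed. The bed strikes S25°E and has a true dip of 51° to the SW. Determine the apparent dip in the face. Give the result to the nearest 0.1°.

The strike is S25°E and the section trends S60°E; the acute angle between them is β = 35°.
tan α = tan 51° × sin 35° = 1.2349 × 0.5736 = 0.7083
α = arctan(0.7083) = 35.31°

35.3°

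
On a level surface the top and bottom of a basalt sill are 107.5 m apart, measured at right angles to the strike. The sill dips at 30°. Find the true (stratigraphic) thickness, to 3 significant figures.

53.7 m

True thickness t = w · sin(dip) = 107.5 × sin 30°
t = 107.5 × 0.5000 = 53.750 m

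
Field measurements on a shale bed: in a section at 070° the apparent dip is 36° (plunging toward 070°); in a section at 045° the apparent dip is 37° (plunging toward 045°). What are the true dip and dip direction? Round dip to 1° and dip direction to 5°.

true dip 37°, dip direction 055°

Each apparent-dip line lies in the plane. As unit vectors (x east, y north, z up), v₁ plunges 36°→070° and v₂ plunges 37°→045°.
The plane normal is n = v₁ × v₂ ∝ (0.165, 0.126, 0.273).
True dip = arccos(n_z / |n|) = arccos(0.7959) = 37.3°.
Dip direction = atan2(0.165, 0.126) = 53° (azimuth of n's horizontal projection).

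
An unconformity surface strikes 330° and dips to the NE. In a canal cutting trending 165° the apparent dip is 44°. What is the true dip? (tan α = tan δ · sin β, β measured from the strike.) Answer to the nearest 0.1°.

75.0°

The section is 15° from the strike.
tan(true dip) = tan 44° / sin 15° = 3.7311
δ = arctan(3.7311) = 75.00°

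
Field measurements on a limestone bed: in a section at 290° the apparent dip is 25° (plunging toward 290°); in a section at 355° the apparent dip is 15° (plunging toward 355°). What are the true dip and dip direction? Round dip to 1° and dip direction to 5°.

true dip 25°, dip direction 300°

The two traces are lines in the plane: v₁ = (sin 290°·cos 25°, cos 290°·cos 25°, −sin 25°), v₂ = (sin 355°·cos 15°, cos 355°·cos 15°, −sin 15°).
The plane normal is n = v₁ × v₂ ∝ (-0.326, 0.185, 0.793).
Dip δ = arctan(|n_h|/n_z) = arctan(0.375/0.793) = 25.3°.
The horizontal component of n points toward azimuth atan2(n_x, n_y) = 300°, the dip direction.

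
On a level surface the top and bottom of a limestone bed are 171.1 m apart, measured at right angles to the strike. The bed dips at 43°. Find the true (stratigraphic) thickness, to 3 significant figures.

117 m

True thickness t = w · sin(dip) = 171.1 × sin 43°
t = 171.1 × 0.6820 = 116.690 m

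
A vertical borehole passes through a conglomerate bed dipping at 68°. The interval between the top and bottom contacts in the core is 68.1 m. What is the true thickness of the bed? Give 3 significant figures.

True thickness t = h · cos(dip) = 68.1 × cos 68°
t = 68.1 × 0.3746 = 25.511 m

25.5 m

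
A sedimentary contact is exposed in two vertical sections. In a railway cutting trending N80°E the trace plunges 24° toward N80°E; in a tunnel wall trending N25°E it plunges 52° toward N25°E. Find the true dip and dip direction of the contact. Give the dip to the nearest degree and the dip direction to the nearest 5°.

Each apparent-dip line lies in the plane. As unit vectors (x east, y north, z up), v₁ plunges 24°→N80°E and v₂ plunges 52°→N25°E.
Cross product v₁ × v₂ gives the pole to the plane: n ∝ (0.102, 0.603, 0.461).
tan δ = √(n_x²+n_y²)/n_z = 0.612/0.461, so δ = 53.0°.
Dip direction = azimuth of (n_x, n_y) = atan2(0.102, 0.603) = 10°.

true dip 53°, dip direction 010°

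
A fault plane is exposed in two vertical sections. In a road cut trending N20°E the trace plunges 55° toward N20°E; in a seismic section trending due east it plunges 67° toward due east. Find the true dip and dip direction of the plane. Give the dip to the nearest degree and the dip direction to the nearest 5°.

true dip 68°, dip direction 075°

Represent each trace as a vector plunging at its apparent dip toward its trend (east-north-up frame): v₁ = (0.196, 0.539, -0.819), v₂ = (0.391, 0.000, -0.921).
The plane normal is n = v₁ × v₂ ∝ (0.496, 0.139, 0.211).
tan δ = √(n_x²+n_y²)/n_z = 0.515/0.211, so δ = 67.8°.
Dip direction = atan2(0.496, 0.139) = 74° (azimuth of n's horizontal projection).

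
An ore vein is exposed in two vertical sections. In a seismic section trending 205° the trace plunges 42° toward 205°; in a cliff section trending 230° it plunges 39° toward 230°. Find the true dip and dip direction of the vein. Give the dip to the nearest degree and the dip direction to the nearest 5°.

Represent each trace as a vector plunging at its apparent dip toward its trend (east-north-up frame): v₁ = (-0.314, -0.674, -0.669), v₂ = (-0.595, -0.500, -0.629).
The plane normal is n = v₁ × v₂ ∝ (-0.090, -0.201, 0.244).
tan δ = √(n_x²+n_y²)/n_z = 0.220/0.244, so δ = 42.0°.
The horizontal component of n points toward azimuth atan2(n_x, n_y) = 204°, the dip direction.

true dip 42°, dip direction 205°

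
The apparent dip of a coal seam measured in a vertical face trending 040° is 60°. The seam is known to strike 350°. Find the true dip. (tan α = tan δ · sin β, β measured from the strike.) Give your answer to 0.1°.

β = acute angle between strike 350° and section 040° = 50°.
tan(true dip) = tan 60° / sin 50° = 2.2610
δ = arctan(2.2610) = 66.14°

66.1°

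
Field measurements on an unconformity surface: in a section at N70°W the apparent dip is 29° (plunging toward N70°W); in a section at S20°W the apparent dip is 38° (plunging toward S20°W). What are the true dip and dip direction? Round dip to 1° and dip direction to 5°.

true dip 44°, dip direction 235°

Represent each trace as a vector plunging at its apparent dip toward its trend (east-north-up frame): v₁ = (-0.822, 0.299, -0.485), v₂ = (-0.270, -0.740, -0.616).
n = v₁ × v₂ = (-0.543, -0.375, 0.689) (taken with n_z > 0).
Dip δ = arctan(|n_h|/n_z) = arctan(0.660/0.689) = 43.8°.
Dip direction = azimuth of (n_x, n_y) = atan2(-0.543, -0.375) = 235°.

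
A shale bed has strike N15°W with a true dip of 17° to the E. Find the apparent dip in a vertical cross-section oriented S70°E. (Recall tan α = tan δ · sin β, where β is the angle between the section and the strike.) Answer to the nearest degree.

Angle between strike (N15°W) and section (S70°E): β = 55°.
tan α = tan 17° × sin 55° = 0.3057 × 0.8192 = 0.2504
α = arctan(0.2504) = 14.06°

14°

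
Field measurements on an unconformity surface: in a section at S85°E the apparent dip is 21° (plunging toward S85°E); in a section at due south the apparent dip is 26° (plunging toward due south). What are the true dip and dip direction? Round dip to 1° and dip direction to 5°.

Each apparent-dip line lies in the plane. As unit vectors (x east, y north, z up), v₁ plunges 21°→S85°E and v₂ plunges 26°→due south.
n = v₁ × v₂ = (0.286, -0.408, 0.836) (taken with n_z > 0).
tan δ = √(n_x²+n_y²)/n_z = 0.498/0.836, so δ = 30.8°.
The horizontal component of n points toward azimuth atan2(n_x, n_y) = 145°, the dip direction.

true dip 31°, dip direction 145°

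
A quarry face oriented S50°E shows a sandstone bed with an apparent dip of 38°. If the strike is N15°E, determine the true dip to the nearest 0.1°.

40.8°

β = acute angle between strike N15°E and section S50°E = 65°.
tan(true dip) = tan 38° / sin 65° = 0.8621
true dip = arctan 0.8621 = 40.76°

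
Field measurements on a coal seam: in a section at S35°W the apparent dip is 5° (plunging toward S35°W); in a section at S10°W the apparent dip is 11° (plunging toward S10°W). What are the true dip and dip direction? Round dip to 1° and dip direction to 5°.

The two traces are lines in the plane: v₁ = (sin 215°·cos 5°, cos 215°·cos 5°, −sin 5°), v₂ = (sin 190°·cos 11°, cos 190°·cos 11°, −sin 11°).
n = v₁ × v₂ = (0.071, -0.094, 0.413) (taken with n_z > 0).
True dip = arccos(n_z / |n|) = arccos(0.9614) = 16.0°.
The horizontal component of n points toward azimuth atan2(n_x, n_y) = 143°, the dip direction.

true dip 16°, dip direction 145°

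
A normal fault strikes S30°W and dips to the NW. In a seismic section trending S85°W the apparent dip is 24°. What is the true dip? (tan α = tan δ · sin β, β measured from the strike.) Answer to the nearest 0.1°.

28.5°

β = acute angle between strike S30°W and section S85°W = 55°.
tan(true dip) = tan 24° / sin 55° = 0.5435
δ = arctan(0.5435) = 28.53°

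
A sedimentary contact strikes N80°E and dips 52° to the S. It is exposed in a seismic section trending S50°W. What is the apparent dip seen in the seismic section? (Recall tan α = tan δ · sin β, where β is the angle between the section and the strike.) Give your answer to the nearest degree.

The section lies 30° from the strike.
tan α = tan 52° × sin 30° = 1.2799 × 0.5000 = 0.6400
α = arctan(0.6400) = 32.62°

33°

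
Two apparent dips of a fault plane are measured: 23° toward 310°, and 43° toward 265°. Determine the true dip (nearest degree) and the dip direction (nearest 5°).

Each apparent-dip line lies in the plane. As unit vectors (x east, y north, z up), v₁ plunges 23°→310° and v₂ plunges 43°→265°.
Cross product v₁ × v₂ gives the pole to the plane: n ∝ (-0.428, -0.196, 0.476).
tan δ = √(n_x²+n_y²)/n_z = 0.471/0.476, so δ = 44.7°.
Dip direction = azimuth of (n_x, n_y) = atan2(-0.428, -0.196) = 245°.

true dip 45°, dip direction 245°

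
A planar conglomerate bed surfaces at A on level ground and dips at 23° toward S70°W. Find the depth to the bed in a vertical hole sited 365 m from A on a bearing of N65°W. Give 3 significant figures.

110 m

The hole lies 45° from the dip direction, so the down-dip offset is 365 × cos 45° = 258.09 m.
Depth = down-dip offset × tan(dip) = 258.09 × tan 23° = 258.09 × 0.4245
Depth = 109.55 m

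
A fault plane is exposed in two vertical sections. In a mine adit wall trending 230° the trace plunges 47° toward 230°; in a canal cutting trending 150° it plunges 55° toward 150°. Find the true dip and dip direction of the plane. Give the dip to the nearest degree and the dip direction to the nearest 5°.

Each apparent-dip line lies in the plane. As unit vectors (x east, y north, z up), v₁ plunges 47°→230° and v₂ plunges 55°→150°.
n = v₁ × v₂ = (-0.004, -0.638, 0.385) (taken with n_z > 0).
Dip δ = arctan(|n_h|/n_z) = arctan(0.638/0.385) = 58.9°.
The horizontal component of n points toward azimuth atan2(n_x, n_y) = 180°, the dip direction.

true dip 59°, dip direction 180°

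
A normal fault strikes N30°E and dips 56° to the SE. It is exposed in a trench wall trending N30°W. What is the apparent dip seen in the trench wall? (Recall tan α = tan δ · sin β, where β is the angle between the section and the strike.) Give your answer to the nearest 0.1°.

52.1°

The section lies 60° from the strike.
tan α = tan 56° × sin 60° = 1.4826 × 0.8660 = 1.2839
α = arctan(1.2839) = 52.09°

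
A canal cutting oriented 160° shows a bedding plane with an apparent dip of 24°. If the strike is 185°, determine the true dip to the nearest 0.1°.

The section is 25° from the strike.
tan δ = tan α / sin β = tan 24° / sin 25° = 0.4452 / 0.4226 = 1.0535
true dip = arctan 1.0535 = 46.49°

46.5°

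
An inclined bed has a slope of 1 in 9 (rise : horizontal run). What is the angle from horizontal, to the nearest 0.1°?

6.3°

tan θ = 1/9 = 0.1111
θ = arctan(0.1111) = 6.34°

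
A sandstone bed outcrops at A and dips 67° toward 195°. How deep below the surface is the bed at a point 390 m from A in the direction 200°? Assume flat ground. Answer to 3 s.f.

915 m

The hole lies 5° from the dip direction, so the down-dip offset is 390 × cos 5° = 388.52 m.
Depth = down-dip offset × tan(dip) = 388.52 × tan 67° = 388.52 × 2.3559
Depth = 915.29 m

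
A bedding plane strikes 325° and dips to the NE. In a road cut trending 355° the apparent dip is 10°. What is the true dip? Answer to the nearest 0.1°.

β = acute angle between strike 325° and section 355° = 30°.
tan(true dip) = tan 10° / sin 30° = 0.3527
true dip = arctan 0.3527 = 19.43°

19.4°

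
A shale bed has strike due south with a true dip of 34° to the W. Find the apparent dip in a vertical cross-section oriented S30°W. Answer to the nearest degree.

The section lies 30° from the strike.
tan(apparent dip) = tan 34° · sin 30° = 0.3373
α = arctan(0.3373) = 18.64°

19°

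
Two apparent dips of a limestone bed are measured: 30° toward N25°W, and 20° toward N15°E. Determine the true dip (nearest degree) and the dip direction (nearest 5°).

Represent each trace as a vector plunging at its apparent dip toward its trend (east-north-up frame): v₁ = (-0.366, 0.785, -0.500), v₂ = (0.243, 0.908, -0.342).
n = v₁ × v₂ = (-0.185, 0.247, 0.523) (taken with n_z > 0).
Dip δ = arctan(|n_h|/n_z) = arctan(0.309/0.523) = 30.5°.
Dip direction = azimuth of (n_x, n_y) = atan2(-0.185, 0.247) = 323°.

true dip 31°, dip direction 325°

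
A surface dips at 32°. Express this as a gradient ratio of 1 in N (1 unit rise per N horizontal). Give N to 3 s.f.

1 : N means tan θ = 1/N, so N = 1/tan 32° = 1/0.6249

1 in 1.60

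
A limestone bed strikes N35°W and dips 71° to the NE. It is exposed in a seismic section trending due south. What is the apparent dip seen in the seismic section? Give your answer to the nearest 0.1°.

The section lies 35° from the strike.
tan α = tan 71° × sin 35° = 2.9042 × 0.5736 = 1.6658
apparent dip = arctan 1.6658 = 59.02°

59.0°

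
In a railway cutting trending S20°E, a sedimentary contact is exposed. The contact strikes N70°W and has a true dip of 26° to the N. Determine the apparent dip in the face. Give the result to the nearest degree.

The section lies 50° from the strike.
tan(apparent dip) = tan 26° · sin 50° = 0.3736
apparent dip = arctan 0.3736 = 20.49°

20°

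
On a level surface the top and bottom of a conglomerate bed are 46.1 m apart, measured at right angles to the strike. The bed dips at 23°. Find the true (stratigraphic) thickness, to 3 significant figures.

18.0 m

True thickness t = w · sin(dip) = 46.1 × sin 23°
t = 46.1 × 0.3907 = 18.013 m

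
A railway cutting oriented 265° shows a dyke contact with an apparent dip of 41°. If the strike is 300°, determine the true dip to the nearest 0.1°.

56.6°

The section is 35° from the strike.
tan δ = tan α / sin β = tan 41° / sin 35° = 0.8693 / 0.5736 = 1.5156
δ = arctan(1.5156) = 56.58°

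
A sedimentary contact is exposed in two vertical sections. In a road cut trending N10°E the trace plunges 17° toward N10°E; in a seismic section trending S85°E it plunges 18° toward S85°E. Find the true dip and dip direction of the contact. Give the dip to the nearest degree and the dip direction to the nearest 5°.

true dip 23°, dip direction 055°

Represent each trace as a vector plunging at its apparent dip toward its trend (east-north-up frame): v₁ = (0.166, 0.942, -0.292), v₂ = (0.947, -0.083, -0.309).
The plane normal is n = v₁ × v₂ ∝ (0.315, 0.226, 0.906).
True dip = arccos(n_z / |n|) = arccos(0.9194) = 23.2°.
Dip direction = atan2(0.315, 0.226) = 54° (azimuth of n's horizontal projection).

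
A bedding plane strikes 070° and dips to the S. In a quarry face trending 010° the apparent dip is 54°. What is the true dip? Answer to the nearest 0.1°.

The section is 60° from the strike.
tan δ = tan α / sin β = tan 54° / sin 60° = 1.3764 / 0.8660 = 1.5893
true dip = arctan 1.5893 = 57.82°

57.8°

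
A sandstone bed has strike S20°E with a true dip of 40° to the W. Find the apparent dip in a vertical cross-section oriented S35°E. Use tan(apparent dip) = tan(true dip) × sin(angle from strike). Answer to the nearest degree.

12°

Angle between strike (S20°E) and section (S35°E): β = 15°.
tan(apparent dip) = tan 40° · sin 15° = 0.2172
α = arctan(0.2172) = 12.25°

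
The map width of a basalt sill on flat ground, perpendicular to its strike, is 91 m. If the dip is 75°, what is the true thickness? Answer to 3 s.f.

True thickness t = w · sin(dip) = 91 × sin 75°
t = 91 × 0.9659 = 87.899 m

87.9 m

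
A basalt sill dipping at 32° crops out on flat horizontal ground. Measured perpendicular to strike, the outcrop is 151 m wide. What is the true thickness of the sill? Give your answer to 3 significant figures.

True thickness t = w · sin(dip) = 151 × sin 32°
t = 151 × 0.5299 = 80.018 m

80.0 m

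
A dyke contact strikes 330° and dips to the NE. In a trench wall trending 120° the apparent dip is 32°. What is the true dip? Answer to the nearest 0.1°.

β = acute angle between strike 330° and section 120° = 30°.
tan δ = tan α / sin β = tan 32° / sin 30° = 0.6249 / 0.5000 = 1.2497
δ = arctan(1.2497) = 51.33°

51.3°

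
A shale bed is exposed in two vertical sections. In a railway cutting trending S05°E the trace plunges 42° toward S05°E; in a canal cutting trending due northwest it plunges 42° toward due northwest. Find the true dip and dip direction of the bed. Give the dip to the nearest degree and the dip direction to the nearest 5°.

The two traces are lines in the plane: v₁ = (sin 175°·cos 42°, cos 175°·cos 42°, −sin 42°), v₂ = (sin 315°·cos 42°, cos 315°·cos 42°, −sin 42°).
Cross product v₁ × v₂ gives the pole to the plane: n ∝ (-0.847, -0.395, 0.355).
True dip = arccos(n_z / |n|) = arccos(0.3551) = 69.2°.
Dip direction = atan2(-0.847, -0.395) = 245° (azimuth of n's horizontal projection).

true dip 69°, dip direction 245°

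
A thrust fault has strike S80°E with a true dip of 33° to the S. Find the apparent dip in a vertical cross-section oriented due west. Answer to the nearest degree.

6°

The strike is S80°E and the section trends due west; the acute angle between them is β = 10°.
tan(apparent dip) = tan 33° · sin 10° = 0.1128
apparent dip = arctan 0.1128 = 6.43°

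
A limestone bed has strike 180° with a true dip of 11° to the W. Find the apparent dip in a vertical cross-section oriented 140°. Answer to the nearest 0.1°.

7.1°

Angle between strike (180°) and section (140°): β = 40°.
tan(apparent dip) = tan 11° · sin 40° = 0.1249
apparent dip = arctan 0.1249 = 7.12°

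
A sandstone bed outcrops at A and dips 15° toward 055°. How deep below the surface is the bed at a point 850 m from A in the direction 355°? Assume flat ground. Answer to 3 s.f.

The hole lies 60° from the dip direction, so the down-dip offset is 850 × cos 60° = 425.00 m.
Depth = down-dip offset × tan(dip) = 425.00 × tan 15° = 425.00 × 0.2679
Depth = 113.88 m

114 m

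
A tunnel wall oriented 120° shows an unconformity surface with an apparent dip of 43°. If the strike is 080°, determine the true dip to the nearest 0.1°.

55.4°

The section is 40° from the strike.
tan δ = tan α / sin β = tan 43° / sin 40° = 0.9325 / 0.6428 = 1.4507
true dip = arctan 1.4507 = 55.42°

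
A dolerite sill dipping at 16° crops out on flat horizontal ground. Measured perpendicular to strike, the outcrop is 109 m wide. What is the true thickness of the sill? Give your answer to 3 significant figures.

30.0 m

True thickness t = w · sin(dip) = 109 × sin 16°
t = 109 × 0.2756 = 30.044 m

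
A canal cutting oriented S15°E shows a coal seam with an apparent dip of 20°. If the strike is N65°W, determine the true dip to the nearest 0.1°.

β = acute angle between strike N65°W and section S15°E = 50°.
tan(true dip) = tan 20° / sin 50° = 0.4751
δ = arctan(0.4751) = 25.41°

25.4°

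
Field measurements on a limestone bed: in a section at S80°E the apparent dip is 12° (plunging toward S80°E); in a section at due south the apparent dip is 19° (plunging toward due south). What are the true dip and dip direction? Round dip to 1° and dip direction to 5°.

true dip 21°, dip direction 155°

Each apparent-dip line lies in the plane. As unit vectors (x east, y north, z up), v₁ plunges 12°→S80°E and v₂ plunges 19°→due south.
The plane normal is n = v₁ × v₂ ∝ (0.141, -0.314, 0.911).
Dip δ = arctan(|n_h|/n_z) = arctan(0.344/0.911) = 20.7°.
Dip direction = azimuth of (n_x, n_y) = atan2(0.141, -0.314) = 156°.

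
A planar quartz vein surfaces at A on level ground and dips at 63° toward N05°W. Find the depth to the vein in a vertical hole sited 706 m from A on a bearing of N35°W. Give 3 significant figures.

The hole lies 30° from the dip direction, so the down-dip offset is 706 × cos 30° = 611.41 m.
Depth = down-dip offset × tan(dip) = 611.41 × tan 63° = 611.41 × 1.9626
Depth = 1199.97 m

1200 m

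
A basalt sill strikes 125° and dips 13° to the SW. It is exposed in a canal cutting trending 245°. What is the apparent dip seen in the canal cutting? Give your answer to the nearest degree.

The section lies 60° from the strike.
tan(apparent dip) = tan 13° · sin 60° = 0.1999
apparent dip = arctan 0.1999 = 11.31°

11°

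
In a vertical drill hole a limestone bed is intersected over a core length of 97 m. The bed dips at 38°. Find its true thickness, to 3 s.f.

76.4 m

True thickness t = h · cos(dip) = 97 × cos 38°
t = 97 × 0.7880 = 76.437 m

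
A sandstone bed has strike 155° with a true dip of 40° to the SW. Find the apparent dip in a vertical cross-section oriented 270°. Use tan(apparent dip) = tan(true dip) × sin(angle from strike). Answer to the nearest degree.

37°

Angle between strike (155°) and section (270°): β = 65°.
tan(apparent dip) = tan 40° · sin 65° = 0.7605
α = arctan(0.7605) = 37.25°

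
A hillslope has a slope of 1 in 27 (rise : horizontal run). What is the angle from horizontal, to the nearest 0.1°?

tan θ = 1/27 = 0.0370
θ = arctan(0.0370) = 2.12°

2.1°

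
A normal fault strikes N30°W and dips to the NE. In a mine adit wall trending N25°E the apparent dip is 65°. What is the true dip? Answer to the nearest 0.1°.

69.1°

The section is 55° from the strike.
tan δ = tan α / sin β = tan 65° / sin 55° = 2.1445 / 0.8192 = 2.6180
δ = arctan(2.6180) = 69.09°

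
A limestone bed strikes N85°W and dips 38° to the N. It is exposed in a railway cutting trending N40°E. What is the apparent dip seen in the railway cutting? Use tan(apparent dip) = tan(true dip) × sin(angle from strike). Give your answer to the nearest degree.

Angle between strike (N85°W) and section (N40°E): β = 55°.
tan(apparent dip) = tan 38° · sin 55° = 0.6400
α = arctan(0.6400) = 32.62°

33°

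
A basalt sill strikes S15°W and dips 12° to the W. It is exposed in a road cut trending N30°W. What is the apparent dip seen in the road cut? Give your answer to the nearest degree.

Angle between strike (S15°W) and section (N30°W): β = 45°.
tan α = tan 12° × sin 45° = 0.2126 × 0.7071 = 0.1503
apparent dip = arctan 0.1503 = 8.55°

9°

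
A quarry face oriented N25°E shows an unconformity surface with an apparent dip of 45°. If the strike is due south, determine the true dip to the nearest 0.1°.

67.1°

The section is 25° from the strike.
tan δ = tan α / sin β = tan 45° / sin 25° = 1.0000 / 0.4226 = 2.3662
true dip = arctan 2.3662 = 67.09°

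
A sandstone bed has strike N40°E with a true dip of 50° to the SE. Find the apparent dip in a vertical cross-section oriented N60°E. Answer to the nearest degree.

The strike is N40°E and the section trends N60°E; the acute angle between them is β = 20°.
tan α = tan 50° × sin 20° = 1.1918 × 0.3420 = 0.4076
apparent dip = arctan 0.4076 = 22.18°

22°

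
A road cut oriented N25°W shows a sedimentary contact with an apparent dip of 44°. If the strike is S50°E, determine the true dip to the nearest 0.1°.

66.4°

β = acute angle between strike S50°E and section N25°W = 25°.
tan(true dip) = tan 44° / sin 25° = 2.2850
true dip = arctan 2.2850 = 66.36°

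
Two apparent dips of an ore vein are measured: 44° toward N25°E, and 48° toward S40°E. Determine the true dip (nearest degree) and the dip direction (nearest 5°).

Represent each trace as a vector plunging at its apparent dip toward its trend (east-north-up frame): v₁ = (0.304, 0.652, -0.695), v₂ = (0.430, -0.513, -0.743).
Cross product v₁ × v₂ gives the pole to the plane: n ∝ (0.841, 0.073, 0.436).
True dip = arccos(n_z / |n|) = arccos(0.4593) = 62.7°.
The horizontal component of n points toward azimuth atan2(n_x, n_y) = 85°, the dip direction.

true dip 63°, dip direction 085°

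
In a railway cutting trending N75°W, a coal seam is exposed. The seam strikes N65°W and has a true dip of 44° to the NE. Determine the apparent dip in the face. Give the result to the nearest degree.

10°

The strike is N65°W and the section trends N75°W; the acute angle between them is β = 10°.
tan(apparent dip) = tan 44° · sin 10° = 0.1677
apparent dip = arctan 0.1677 = 9.52°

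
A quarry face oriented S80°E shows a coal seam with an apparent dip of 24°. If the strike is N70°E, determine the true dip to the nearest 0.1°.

The section is 30° from the strike.
tan δ = tan α / sin β = tan 24° / sin 30° = 0.4452 / 0.5000 = 0.8905
δ = arctan(0.8905) = 41.68°

41.7°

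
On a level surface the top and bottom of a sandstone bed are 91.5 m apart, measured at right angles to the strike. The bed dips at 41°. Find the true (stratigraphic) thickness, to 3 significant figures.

60.0 m

True thickness t = w · sin(dip) = 91.5 × sin 41°
t = 91.5 × 0.6561 = 60.029 m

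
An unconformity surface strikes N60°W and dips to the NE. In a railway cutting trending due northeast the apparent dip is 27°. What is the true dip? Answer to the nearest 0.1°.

27.8°

The section is 75° from the strike.
tan(true dip) = tan 27° / sin 75° = 0.5275
δ = arctan(0.5275) = 27.81°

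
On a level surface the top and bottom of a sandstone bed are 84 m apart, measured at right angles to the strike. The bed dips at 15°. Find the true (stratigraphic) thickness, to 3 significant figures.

True thickness t = w · sin(dip) = 84 × sin 15°
t = 84 × 0.2588 = 21.741 m

21.7 m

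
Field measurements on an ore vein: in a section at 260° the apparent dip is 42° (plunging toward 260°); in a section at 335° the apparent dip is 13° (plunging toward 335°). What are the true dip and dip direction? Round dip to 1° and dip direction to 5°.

The two traces are lines in the plane: v₁ = (sin 260°·cos 42°, cos 260°·cos 42°, −sin 42°), v₂ = (sin 335°·cos 13°, cos 335°·cos 13°, −sin 13°).
The plane normal is n = v₁ × v₂ ∝ (-0.620, -0.111, 0.699).
Dip δ = arctan(|n_h|/n_z) = arctan(0.630/0.699) = 42.0°.
The horizontal component of n points toward azimuth atan2(n_x, n_y) = 260°, the dip direction.

true dip 42°, dip direction 260°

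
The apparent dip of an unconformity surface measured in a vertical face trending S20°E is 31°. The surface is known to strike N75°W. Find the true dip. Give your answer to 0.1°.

The section is 55° from the strike.
tan δ = tan α / sin β = tan 31° / sin 55° = 0.6009 / 0.8192 = 0.7335
δ = arctan(0.7335) = 36.26°

36.3°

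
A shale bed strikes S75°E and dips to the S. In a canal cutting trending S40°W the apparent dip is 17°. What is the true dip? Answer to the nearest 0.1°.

18.6°

β = acute angle between strike S75°E and section S40°W = 65°.
tan δ = tan α / sin β = tan 17° / sin 65° = 0.3057 / 0.9063 = 0.3373
δ = arctan(0.3373) = 18.64°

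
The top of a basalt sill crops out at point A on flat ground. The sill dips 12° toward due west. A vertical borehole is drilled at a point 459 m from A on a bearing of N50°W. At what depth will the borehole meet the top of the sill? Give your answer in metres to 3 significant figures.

74.7 m

The hole lies 40° from the dip direction, so the down-dip offset is 459 × cos 40° = 351.61 m.
Depth = down-dip offset × tan(dip) = 351.61 × tan 12° = 351.61 × 0.2126
Depth = 74.74 m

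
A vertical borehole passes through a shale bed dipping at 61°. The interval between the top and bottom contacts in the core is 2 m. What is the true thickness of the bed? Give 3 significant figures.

0.970 m

True thickness t = h · cos(dip) = 2 × cos 61°
t = 2 × 0.4848 = 0.970 m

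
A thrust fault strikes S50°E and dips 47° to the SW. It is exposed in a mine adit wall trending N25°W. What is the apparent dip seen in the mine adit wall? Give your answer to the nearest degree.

24°

Angle between strike (S50°E) and section (N25°W): β = 25°.
tan(apparent dip) = tan 47° · sin 25° = 0.4532
apparent dip = arctan 0.4532 = 24.38°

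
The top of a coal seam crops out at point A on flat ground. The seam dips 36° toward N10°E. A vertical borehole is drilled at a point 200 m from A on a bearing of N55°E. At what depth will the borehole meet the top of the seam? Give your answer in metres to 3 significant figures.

103 m

The hole lies 45° from the dip direction, so the down-dip offset is 200 × cos 45° = 141.42 m.
Depth = down-dip offset × tan(dip) = 141.42 × tan 36° = 141.42 × 0.7265
Depth = 102.75 m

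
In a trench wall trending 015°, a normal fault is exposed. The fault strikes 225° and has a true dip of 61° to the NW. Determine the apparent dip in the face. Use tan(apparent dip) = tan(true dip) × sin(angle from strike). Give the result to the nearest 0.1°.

The strike is 225° and the section trends 015°; the acute angle between them is β = 30°.
tan(apparent dip) = tan 61° · sin 30° = 0.9020
α = arctan(0.9020) = 42.05°

42.1°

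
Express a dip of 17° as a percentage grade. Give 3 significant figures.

grade % = 100 × tan 17° = 100 × 0.3057

30.6%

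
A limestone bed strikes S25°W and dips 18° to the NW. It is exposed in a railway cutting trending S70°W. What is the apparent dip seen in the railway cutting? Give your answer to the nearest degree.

13°

Angle between strike (S25°W) and section (S70°W): β = 45°.
tan α = tan 18° × sin 45° = 0.3249 × 0.7071 = 0.2298
α = arctan(0.2298) = 12.94°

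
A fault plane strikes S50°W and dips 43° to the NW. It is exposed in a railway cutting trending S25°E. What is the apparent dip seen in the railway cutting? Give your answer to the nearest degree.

The section lies 75° from the strike.
tan(apparent dip) = tan 43° · sin 75° = 0.9007
α = arctan(0.9007) = 42.01°

42°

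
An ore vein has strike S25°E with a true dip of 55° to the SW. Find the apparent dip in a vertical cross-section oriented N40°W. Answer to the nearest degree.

20°

The strike is S25°E and the section trends N40°W; the acute angle between them is β = 15°.
tan α = tan 55° × sin 15° = 1.4281 × 0.2588 = 0.3696
α = arctan(0.3696) = 20.29°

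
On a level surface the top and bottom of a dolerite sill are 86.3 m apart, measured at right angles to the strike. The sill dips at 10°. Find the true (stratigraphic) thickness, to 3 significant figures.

15.0 m

True thickness t = w · sin(dip) = 86.3 × sin 10°
t = 86.3 × 0.1736 = 14.986 m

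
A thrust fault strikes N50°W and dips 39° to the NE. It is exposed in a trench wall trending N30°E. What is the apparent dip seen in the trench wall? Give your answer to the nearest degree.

39°

The strike is N50°W and the section trends N30°E; the acute angle between them is β = 80°.
tan(apparent dip) = tan 39° · sin 80° = 0.7975
apparent dip = arctan 0.7975 = 38.57°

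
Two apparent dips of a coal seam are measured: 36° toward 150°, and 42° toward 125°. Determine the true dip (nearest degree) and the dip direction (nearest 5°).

true dip 43°, dip direction 110°

Represent each trace as a vector plunging at its apparent dip toward its trend (east-north-up frame): v₁ = (0.405, -0.701, -0.588), v₂ = (0.609, -0.426, -0.669).
Cross product v₁ × v₂ gives the pole to the plane: n ∝ (0.218, -0.087, 0.254).
tan δ = √(n_x²+n_y²)/n_z = 0.235/0.254, so δ = 42.8°.
The horizontal component of n points toward azimuth atan2(n_x, n_y) = 112°, the dip direction.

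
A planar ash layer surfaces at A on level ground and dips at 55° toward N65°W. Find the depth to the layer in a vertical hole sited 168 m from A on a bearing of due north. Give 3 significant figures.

101 m

The hole lies 65° from the dip direction, so the down-dip offset is 168 × cos 65° = 71.00 m.
Depth = down-dip offset × tan(dip) = 71.00 × tan 55° = 71.00 × 1.4281
Depth = 101.40 m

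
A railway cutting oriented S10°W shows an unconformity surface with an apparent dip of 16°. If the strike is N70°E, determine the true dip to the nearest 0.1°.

18.3°

The section is 60° from the strike.
tan δ = tan α / sin β = tan 16° / sin 60° = 0.2867 / 0.8660 = 0.3311
δ = arctan(0.3311) = 18.32°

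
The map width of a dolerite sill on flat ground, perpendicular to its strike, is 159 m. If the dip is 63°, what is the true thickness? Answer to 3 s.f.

True thickness t = w · sin(dip) = 159 × sin 63°
t = 159 × 0.8910 = 141.670 m

142 m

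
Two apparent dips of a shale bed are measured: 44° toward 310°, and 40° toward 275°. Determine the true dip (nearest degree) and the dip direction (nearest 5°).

true dip 44°, dip direction 305°

Represent each trace as a vector plunging at its apparent dip toward its trend (east-north-up frame): v₁ = (-0.551, 0.462, -0.695), v₂ = (-0.763, 0.067, -0.643).
n = v₁ × v₂ = (-0.251, 0.176, 0.316) (taken with n_z > 0).
Dip δ = arctan(|n_h|/n_z) = arctan(0.306/0.316) = 44.1°.
The horizontal component of n points toward azimuth atan2(n_x, n_y) = 305°, the dip direction.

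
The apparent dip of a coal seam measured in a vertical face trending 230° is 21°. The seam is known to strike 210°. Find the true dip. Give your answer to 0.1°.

48.3°

The section is 20° from the strike.
tan δ = tan α / sin β = tan 21° / sin 20° = 0.3839 / 0.3420 = 1.1223
true dip = arctan 1.1223 = 48.30°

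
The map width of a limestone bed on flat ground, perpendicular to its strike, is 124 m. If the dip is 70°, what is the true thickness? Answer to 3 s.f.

117 m

True thickness t = w · sin(dip) = 124 × sin 70°
t = 124 × 0.9397 = 116.522 m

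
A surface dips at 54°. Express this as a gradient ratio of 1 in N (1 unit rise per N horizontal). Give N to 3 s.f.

1 : N means tan θ = 1/N, so N = 1/tan 54° = 1/1.3764

1 in 0.727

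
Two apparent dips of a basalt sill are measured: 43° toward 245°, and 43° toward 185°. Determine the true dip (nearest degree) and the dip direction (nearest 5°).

The two traces are lines in the plane: v₁ = (sin 245°·cos 43°, cos 245°·cos 43°, −sin 43°), v₂ = (sin 185°·cos 43°, cos 185°·cos 43°, −sin 43°).
The plane normal is n = v₁ × v₂ ∝ (-0.286, -0.409, 0.463).
tan δ = √(n_x²+n_y²)/n_z = 0.499/0.463, so δ = 47.1°.
The horizontal component of n points toward azimuth atan2(n_x, n_y) = 215°, the dip direction.

true dip 47°, dip direction 215°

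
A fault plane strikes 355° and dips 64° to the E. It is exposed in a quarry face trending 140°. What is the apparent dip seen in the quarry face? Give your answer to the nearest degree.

50°

Angle between strike (355°) and section (140°): β = 35°.
tan(apparent dip) = tan 64° · sin 35° = 1.1760
apparent dip = arctan 1.1760 = 49.62°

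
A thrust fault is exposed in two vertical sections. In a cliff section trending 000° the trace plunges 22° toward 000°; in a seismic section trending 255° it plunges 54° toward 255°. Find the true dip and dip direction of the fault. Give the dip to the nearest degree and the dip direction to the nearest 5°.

Represent each trace as a vector plunging at its apparent dip toward its trend (east-north-up frame): v₁ = (0.000, 0.927, -0.375), v₂ = (-0.568, -0.152, -0.809).
Cross product v₁ × v₂ gives the pole to the plane: n ∝ (-0.807, 0.213, 0.526).
Dip δ = arctan(|n_h|/n_z) = arctan(0.835/0.526) = 57.8°.
Dip direction = atan2(-0.807, 0.213) = 285° (azimuth of n's horizontal projection).

true dip 58°, dip direction 285°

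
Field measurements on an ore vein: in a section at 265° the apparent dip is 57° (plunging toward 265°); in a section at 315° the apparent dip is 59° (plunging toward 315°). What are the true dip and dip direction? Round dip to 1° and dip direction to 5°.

true dip 61°, dip direction 295°

The two traces are lines in the plane: v₁ = (sin 265°·cos 57°, cos 265°·cos 57°, −sin 57°), v₂ = (sin 315°·cos 59°, cos 315°·cos 59°, −sin 59°).
n = v₁ × v₂ = (-0.346, 0.160, 0.215) (taken with n_z > 0).
True dip = arccos(n_z / |n|) = arccos(0.4911) = 60.6°.
Dip direction = azimuth of (n_x, n_y) = atan2(-0.346, 0.160) = 295°.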